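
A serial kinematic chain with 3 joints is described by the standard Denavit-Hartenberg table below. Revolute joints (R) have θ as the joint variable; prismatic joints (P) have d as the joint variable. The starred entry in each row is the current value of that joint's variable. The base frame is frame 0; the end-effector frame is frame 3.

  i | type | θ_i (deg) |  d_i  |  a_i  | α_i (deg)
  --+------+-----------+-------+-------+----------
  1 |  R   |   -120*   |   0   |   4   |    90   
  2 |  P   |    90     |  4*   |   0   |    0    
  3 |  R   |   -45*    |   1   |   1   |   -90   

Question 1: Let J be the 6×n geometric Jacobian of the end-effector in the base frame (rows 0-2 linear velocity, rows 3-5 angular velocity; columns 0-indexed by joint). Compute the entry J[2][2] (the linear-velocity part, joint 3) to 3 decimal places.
axis z_2 = (-0.8660,0.5000,0.0000); lever o_n−o_2 = (-1.2196,-0.1124,0.7071)
cross product → J_v[:, 2] = (0.3536,0.6124,0.7071)
J_ω[:, 2] = z_2
entry J[2][2] = 0.7071

0.707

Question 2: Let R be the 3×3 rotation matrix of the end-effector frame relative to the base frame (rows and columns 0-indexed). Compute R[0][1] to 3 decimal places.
0.866

End-effector y-axis (col 1 of R) = (0.8660,-0.5000,-0.0000)
R[0][1] = 0.8660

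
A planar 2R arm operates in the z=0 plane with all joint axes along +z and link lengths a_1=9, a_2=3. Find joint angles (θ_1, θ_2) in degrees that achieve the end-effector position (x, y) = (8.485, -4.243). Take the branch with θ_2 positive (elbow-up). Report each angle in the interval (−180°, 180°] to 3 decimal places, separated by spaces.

-45.003 90.002

cos θ_2 = (89.9983−9²−3²)/(2·9·3) = -0.0000; θ_2 = 90.0018° (elbow-up)
β = atan2(-4.2430,8.4850) = -26.5678°; ψ = atan2(3.0000,8.9999) = 18.4351°
θ_1 = β − ψ = -45.0029°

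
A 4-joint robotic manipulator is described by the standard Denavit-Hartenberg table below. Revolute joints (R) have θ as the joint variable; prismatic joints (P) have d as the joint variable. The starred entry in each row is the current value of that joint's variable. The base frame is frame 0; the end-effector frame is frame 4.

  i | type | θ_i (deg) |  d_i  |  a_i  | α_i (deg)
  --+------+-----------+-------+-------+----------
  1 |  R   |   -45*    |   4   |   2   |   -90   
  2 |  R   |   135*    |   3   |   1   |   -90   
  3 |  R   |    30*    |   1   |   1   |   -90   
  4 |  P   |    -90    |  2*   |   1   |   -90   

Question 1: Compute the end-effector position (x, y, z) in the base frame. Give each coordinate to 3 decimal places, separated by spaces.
after link 1: o_1 = (1.4142, -1.4142, 4.0000)
after link 2: o_2 = (3.0355, 1.2071, 3.2929)
after link 3: o_3 = (1.7490, 1.7866, 3.3876)
after link 4: o_4 = (0.5242, 0.5618, 4.8018)

0.524 0.562 4.802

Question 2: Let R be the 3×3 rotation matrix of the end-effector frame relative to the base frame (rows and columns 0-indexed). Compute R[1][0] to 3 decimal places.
0.500

End-effector x-axis (col 0 of R) = (-0.5000,0.5000,0.7071)
R[1][0] = 0.5000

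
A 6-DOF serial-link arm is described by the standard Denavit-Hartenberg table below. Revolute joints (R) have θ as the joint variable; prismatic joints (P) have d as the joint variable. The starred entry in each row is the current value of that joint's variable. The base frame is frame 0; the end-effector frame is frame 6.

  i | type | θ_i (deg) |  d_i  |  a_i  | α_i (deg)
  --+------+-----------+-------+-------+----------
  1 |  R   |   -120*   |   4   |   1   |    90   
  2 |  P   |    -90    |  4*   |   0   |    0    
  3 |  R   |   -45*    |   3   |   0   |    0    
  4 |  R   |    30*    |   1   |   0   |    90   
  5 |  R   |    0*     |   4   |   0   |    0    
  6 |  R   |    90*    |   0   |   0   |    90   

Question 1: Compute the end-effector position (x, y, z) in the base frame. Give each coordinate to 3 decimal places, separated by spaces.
-5.496 6.480 5.035

after link 1: o_1 = (-0.5000, -0.8660, 4.0000)
after link 2: o_2 = (-3.9641, 1.1340, 4.0000)
after link 3: o_3 = (-6.5622, 2.6340, 4.0000)
after link 4: o_4 = (-7.4282, 3.1340, 4.0000)
after link 5: o_5 = (-5.4964, 6.4800, 5.0353)
after link 6: o_6 = (-5.4964, 6.4800, 5.0353)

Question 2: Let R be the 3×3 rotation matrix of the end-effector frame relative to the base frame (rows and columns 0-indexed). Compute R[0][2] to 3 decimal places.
0.129

End-effector z-axis (col 2 of R) = (0.1294,0.2241,-0.9659)
R[0][2] = 0.1294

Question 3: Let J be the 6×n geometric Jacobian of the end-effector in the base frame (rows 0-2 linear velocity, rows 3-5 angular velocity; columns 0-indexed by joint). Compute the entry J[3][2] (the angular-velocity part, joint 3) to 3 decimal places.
-0.866

axis z_2 = (-0.8660,0.5000,0.0000); lever o_n−o_2 = (-1.5322,5.3461,1.0353)
cross product → J_v[:, 2] = (0.5176,0.8966,-3.8637)
J_ω[:, 2] = z_2
entry J[3][2] = -0.8660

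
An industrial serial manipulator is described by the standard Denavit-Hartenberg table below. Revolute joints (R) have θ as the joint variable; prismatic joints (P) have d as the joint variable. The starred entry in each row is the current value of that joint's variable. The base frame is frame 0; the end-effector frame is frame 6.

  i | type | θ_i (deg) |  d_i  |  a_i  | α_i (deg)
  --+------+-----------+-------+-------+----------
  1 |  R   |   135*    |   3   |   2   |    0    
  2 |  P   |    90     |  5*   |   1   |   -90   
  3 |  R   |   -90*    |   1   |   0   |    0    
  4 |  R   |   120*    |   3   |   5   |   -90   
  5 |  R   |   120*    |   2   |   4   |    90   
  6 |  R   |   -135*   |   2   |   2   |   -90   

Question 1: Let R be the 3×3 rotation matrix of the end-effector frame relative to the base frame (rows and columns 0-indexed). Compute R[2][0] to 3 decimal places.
0.436

End-effector x-axis (col 0 of R) = (-0.0335,-0.8995,0.4356)
R[2][0] = 0.4356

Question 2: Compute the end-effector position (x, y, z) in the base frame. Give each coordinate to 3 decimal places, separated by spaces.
after link 1: o_1 = (-1.4142, 1.4142, 3.0000)
after link 2: o_2 = (-2.1213, 0.7071, 8.0000)
after link 3: o_3 = (-1.4142, 0.0000, 8.0000)
after link 4: o_4 = (-2.3548, -5.1832, 5.5000)
after link 5: o_5 = (-2.8724, -0.8018, 4.7679)
after link 6: o_6 = (-4.7071, -2.9544, 4.7731)

-4.707 -2.954 4.773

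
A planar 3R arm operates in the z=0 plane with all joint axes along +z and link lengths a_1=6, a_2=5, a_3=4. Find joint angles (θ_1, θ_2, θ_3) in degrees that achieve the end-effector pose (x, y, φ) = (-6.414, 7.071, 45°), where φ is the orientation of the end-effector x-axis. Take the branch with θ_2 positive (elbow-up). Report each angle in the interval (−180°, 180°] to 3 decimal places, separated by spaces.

wrist centre = target − a_3·(cos φ, sin φ) = (-9.2424, 4.2426)
cos θ_2 = (103.4219−6²−5²)/(2·6·5) = 0.7070; θ_2 = 45.0061° (elbow-up)
β = atan2(4.2426,-9.2424) = 155.3433°; ψ = atan2(3.5359,9.5352) = 20.3462°
θ_1 = β − ψ = 134.9971°
θ_3 = φ − θ_1 − θ_2 = -135.0032° (wrapped to (-180°,180°])

134.997 45.006 -135.003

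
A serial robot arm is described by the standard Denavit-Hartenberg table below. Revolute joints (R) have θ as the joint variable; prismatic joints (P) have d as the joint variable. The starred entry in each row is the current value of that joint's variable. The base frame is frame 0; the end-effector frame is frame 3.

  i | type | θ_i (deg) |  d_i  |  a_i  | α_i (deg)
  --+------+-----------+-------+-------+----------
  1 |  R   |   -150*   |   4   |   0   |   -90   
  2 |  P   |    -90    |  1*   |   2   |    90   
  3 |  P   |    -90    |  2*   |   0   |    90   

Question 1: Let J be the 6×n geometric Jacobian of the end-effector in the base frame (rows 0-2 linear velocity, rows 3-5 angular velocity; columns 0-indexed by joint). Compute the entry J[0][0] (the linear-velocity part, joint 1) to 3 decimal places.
axis z_0 = ẑ; lever o_n−o_0 = (2.2321,0.1340,6.0000)
cross product → J_v[:, 0] = (-0.1340,2.2321,0.0000)
J_ω[:, 0] = z_0
entry J[0][0] = -0.1340

-0.134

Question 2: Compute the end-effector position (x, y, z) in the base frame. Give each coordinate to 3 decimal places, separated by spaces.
2.232 0.134 6.000

after link 1: o_1 = (0.0000, 0.0000, 4.0000)
after link 2: o_2 = (0.5000, -0.8660, 6.0000)
after link 3: o_3 = (2.2321, 0.1340, 6.0000)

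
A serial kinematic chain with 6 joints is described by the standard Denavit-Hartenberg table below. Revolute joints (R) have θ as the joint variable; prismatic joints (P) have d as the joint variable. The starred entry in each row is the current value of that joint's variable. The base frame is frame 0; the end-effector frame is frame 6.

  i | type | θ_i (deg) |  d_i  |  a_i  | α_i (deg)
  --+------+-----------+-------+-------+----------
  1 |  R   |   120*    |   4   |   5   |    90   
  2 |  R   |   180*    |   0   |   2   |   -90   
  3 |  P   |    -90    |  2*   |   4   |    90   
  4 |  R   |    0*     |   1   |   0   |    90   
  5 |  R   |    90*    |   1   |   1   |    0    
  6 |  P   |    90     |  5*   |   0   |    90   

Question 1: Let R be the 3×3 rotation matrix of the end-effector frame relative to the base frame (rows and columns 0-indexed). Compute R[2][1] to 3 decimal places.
End-effector y-axis (col 1 of R) = (-0.0000,0.0000,1.0000)
R[2][1] = 1.0000

1.000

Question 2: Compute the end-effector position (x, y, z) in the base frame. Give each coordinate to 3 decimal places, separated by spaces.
after link 1: o_1 = (-2.5000, 4.3301, 4.0000)
after link 2: o_2 = (-1.5000, 2.5981, 4.0000)
after link 3: o_3 = (1.9641, 4.5981, 2.0000)
after link 4: o_4 = (1.4641, 5.4641, 2.0000)
after link 5: o_5 = (0.9641, 6.3301, 3.0000)
after link 6: o_6 = (0.9641, 6.3301, 8.0000)

0.964 6.330 8.000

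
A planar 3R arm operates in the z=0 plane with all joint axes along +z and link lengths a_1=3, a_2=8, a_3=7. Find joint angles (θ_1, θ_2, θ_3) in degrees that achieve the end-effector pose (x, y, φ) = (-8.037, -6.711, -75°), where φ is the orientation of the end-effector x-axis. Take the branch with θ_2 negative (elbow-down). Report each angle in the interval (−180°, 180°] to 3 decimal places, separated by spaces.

wrist centre = target − a_3·(cos φ, sin φ) = (-9.8487, 0.0505)
cos θ_2 = (97.0001−3²−8²)/(2·3·8) = 0.5000; θ_2 = -59.9999° (elbow-down)
β = atan2(0.0505,-9.8487) = 179.7063°; ψ = atan2(-6.9282,7.0000) = -44.7046°
θ_1 = β − ψ = 224.4109°
θ_3 = φ − θ_1 − θ_2 = 120.5890° (wrapped to (-180°,180°])

-135.589 -60.000 120.589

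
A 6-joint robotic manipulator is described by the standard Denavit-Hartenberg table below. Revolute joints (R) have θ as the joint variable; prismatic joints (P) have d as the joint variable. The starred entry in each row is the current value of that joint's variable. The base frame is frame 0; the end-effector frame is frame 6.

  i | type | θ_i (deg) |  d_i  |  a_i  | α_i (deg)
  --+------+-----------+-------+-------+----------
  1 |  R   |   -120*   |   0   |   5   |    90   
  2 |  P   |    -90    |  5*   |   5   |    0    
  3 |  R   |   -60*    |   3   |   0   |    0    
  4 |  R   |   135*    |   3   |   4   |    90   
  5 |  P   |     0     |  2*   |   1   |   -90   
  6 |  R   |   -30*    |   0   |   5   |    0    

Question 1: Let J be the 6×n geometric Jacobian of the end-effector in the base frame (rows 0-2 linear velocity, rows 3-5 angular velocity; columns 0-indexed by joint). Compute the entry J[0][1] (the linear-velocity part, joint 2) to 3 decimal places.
-0.866

prismatic axis z_1 = (-0.8660,0.5000,0.0000)
J_v[:, 1] = z_1; J_ω[:, 1] = (0,0,0)
entry J[0][1] = -0.8660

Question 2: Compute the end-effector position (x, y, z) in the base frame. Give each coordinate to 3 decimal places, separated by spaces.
after link 1: o_1 = (-2.5000, -4.3301, 0.0000)
after link 2: o_2 = (-6.8301, -1.8301, -5.0000)
after link 3: o_3 = (-9.4282, -0.3301, -5.0000)
after link 4: o_4 = (-13.9581, -2.1762, -6.0353)
after link 5: o_5 = (-14.1823, -2.5644, -8.2259)
after link 6: o_6 = (-15.9500, -5.6263, -11.7615)

-15.950 -5.626 -11.761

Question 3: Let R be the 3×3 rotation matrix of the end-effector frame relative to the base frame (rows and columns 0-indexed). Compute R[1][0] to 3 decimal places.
End-effector x-axis (col 0 of R) = (-0.3536,-0.6124,-0.7071)
R[1][0] = -0.6124

-0.612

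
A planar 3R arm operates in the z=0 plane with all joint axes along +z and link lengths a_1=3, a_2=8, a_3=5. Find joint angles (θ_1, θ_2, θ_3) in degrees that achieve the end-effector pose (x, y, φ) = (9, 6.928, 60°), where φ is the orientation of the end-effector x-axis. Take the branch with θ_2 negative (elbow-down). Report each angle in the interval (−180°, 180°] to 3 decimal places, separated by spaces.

120.000 -120.001 60.001

wrist centre = target − a_3·(cos φ, sin φ) = (6.5000, 2.5979)
cos θ_2 = (48.9989−3²−8²)/(2·3·8) = -0.5000; θ_2 = -120.0015° (elbow-down)
β = atan2(2.5979,6.5000) = 21.7852°; ψ = atan2(-6.9281,-1.0002) = -98.2148°
θ_1 = β − ψ = 120.0000°
θ_3 = φ − θ_1 − θ_2 = 60.0015° (wrapped to (-180°,180°])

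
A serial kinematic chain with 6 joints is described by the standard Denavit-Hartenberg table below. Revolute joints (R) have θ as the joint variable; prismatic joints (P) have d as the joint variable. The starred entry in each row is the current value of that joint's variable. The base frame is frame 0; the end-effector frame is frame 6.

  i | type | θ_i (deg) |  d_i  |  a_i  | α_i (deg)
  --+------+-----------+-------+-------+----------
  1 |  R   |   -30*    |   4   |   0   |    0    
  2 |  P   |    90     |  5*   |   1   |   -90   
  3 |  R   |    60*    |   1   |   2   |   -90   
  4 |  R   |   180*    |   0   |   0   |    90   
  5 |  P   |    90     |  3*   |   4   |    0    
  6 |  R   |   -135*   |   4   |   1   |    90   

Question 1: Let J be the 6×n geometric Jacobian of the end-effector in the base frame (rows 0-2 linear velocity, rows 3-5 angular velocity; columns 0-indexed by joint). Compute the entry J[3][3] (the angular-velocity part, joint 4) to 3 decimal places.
axis z_3 = (-0.4330,-0.7500,-0.5000); lever o_n−o_3 = (4.4595,-6.2759,-1.0341)
cross product → J_v[:, 3] = (-2.3624,-2.6775,6.0622)
J_ω[:, 3] = z_3
entry J[3][3] = -0.4330

-0.433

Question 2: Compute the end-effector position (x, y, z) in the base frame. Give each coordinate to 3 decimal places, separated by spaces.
after link 1: o_1 = (0.0000, 0.0000, 4.0000)
after link 2: o_2 = (0.5000, 0.8660, 9.0000)
after link 3: o_3 = (0.1340, 2.2321, 7.2679)
after link 4: o_4 = (0.1340, 2.2321, 7.2679)
after link 5: o_5 = (1.0000, -2.2679, 5.2679)
after link 6: o_6 = (4.5935, -4.0438, 6.2339)

4.594 -4.044 6.234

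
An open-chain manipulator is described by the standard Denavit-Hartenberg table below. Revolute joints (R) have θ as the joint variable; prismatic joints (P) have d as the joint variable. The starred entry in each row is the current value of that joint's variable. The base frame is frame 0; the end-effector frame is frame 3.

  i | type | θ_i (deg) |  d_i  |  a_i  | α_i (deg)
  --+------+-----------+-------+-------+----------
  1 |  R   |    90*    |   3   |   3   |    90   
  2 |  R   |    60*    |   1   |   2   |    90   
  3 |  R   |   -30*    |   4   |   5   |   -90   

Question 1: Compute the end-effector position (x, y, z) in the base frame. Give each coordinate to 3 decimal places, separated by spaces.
after link 1: o_1 = (0.0000, 3.0000, 3.0000)
after link 2: o_2 = (1.0000, 4.0000, 4.7321)
after link 3: o_3 = (-1.5000, 9.6292, 6.4821)

-1.500 9.629 6.482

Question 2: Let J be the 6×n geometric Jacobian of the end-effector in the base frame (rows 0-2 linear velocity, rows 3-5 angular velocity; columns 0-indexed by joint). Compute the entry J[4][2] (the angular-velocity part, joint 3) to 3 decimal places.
axis z_2 = (0.0000,0.8660,-0.5000); lever o_n−o_2 = (-2.5000,5.6292,1.7500)
cross product → J_v[:, 2] = (4.3301,1.2500,2.1651)
J_ω[:, 2] = z_2
entry J[4][2] = 0.8660

0.866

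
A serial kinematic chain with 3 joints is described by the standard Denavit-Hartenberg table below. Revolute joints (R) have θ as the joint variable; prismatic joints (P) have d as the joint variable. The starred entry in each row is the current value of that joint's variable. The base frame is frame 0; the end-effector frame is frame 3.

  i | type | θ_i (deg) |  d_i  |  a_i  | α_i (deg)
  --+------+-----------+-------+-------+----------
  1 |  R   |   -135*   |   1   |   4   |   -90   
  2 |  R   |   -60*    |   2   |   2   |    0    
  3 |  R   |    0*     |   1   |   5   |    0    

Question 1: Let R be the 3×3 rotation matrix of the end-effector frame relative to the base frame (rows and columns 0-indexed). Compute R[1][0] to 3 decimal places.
End-effector x-axis (col 0 of R) = (-0.3536,-0.3536,0.8660)
R[1][0] = -0.3536

-0.354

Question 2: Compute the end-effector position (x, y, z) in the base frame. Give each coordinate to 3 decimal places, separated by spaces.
after link 1: o_1 = (-2.8284, -2.8284, 1.0000)
after link 2: o_2 = (-2.1213, -4.9497, 2.7321)
after link 3: o_3 = (-3.1820, -7.4246, 7.0622)

-3.182 -7.425 7.062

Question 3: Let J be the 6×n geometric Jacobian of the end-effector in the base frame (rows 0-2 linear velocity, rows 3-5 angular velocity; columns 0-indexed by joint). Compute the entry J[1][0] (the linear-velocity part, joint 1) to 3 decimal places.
-3.182

axis z_0 = ẑ; lever o_n−o_0 = (-3.1820,-7.4246,7.0622)
cross product → J_v[:, 0] = (7.4246,-3.1820,0.0000)
J_ω[:, 0] = z_0
entry J[1][0] = -3.1820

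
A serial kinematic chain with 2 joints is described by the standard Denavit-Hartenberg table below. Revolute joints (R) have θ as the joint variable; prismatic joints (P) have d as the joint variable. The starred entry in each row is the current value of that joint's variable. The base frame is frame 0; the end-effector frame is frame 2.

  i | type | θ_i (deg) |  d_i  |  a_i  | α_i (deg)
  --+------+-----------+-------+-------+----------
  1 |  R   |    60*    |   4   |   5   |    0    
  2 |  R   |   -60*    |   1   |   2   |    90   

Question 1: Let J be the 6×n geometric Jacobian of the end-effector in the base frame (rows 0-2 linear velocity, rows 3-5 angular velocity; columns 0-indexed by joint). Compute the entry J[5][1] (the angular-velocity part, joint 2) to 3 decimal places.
axis z_1 = (0.0000,0.0000,1.0000); lever o_n−o_1 = (2.0000,0.0000,1.0000)
cross product → J_v[:, 1] = (0.0000,2.0000,0.0000)
J_ω[:, 1] = z_1
entry J[5][1] = 1.0000

1.000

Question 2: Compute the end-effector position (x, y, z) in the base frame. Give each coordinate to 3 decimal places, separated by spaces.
after link 1: o_1 = (2.5000, 4.3301, 4.0000)
after link 2: o_2 = (4.5000, 4.3301, 5.0000)

4.500 4.330 5.000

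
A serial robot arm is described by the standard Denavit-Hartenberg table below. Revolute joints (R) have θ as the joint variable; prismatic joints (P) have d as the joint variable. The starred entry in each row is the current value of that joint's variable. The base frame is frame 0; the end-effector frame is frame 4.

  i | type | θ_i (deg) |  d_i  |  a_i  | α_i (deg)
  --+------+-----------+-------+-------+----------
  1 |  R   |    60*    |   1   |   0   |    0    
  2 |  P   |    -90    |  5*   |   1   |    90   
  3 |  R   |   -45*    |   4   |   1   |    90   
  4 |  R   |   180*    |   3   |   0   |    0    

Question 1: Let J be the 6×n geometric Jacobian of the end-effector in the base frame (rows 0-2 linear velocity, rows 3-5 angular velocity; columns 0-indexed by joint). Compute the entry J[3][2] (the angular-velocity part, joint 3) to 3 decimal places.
axis z_2 = (-0.5000,-0.8660,0.0000); lever o_n−o_2 = (-3.2247,-2.7570,-2.8284)
cross product → J_v[:, 2] = (2.4495,-1.4142,-1.4142)
J_ω[:, 2] = z_2
entry J[3][2] = -0.5000

-0.500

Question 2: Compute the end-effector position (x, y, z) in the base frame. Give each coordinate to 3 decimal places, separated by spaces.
after link 1: o_1 = (0.0000, 0.0000, 1.0000)
after link 2: o_2 = (0.8660, -0.5000, 6.0000)
after link 3: o_3 = (-0.5216, -4.3177, 5.2929)
after link 4: o_4 = (-2.3587, -3.2570, 3.1716)

-2.359 -3.257 3.172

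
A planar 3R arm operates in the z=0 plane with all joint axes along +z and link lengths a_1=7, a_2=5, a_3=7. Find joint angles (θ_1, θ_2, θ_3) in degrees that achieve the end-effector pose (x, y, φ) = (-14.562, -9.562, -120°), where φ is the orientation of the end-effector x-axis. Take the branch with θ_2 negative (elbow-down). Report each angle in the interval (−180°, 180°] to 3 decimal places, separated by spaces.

wrist centre = target − a_3·(cos φ, sin φ) = (-11.0620, -3.4998)
cos θ_2 = (134.6166−7²−5²)/(2·7·5) = 0.8660; θ_2 = -30.0085° (elbow-down)
β = atan2(-3.4998,-11.0620) = -162.4435°; ψ = atan2(-2.5006,11.3298) = -12.4465°
θ_1 = β − ψ = -149.9971°
θ_3 = φ − θ_1 − θ_2 = 60.0056° (wrapped to (-180°,180°])

-149.997 -30.008 60.006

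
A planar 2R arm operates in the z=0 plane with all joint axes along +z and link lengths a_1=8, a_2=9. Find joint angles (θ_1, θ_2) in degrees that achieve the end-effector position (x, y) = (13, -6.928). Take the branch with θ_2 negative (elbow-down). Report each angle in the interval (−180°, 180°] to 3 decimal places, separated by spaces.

3.892 -60.001

cos θ_2 = (216.9972−8²−9²)/(2·8·9) = 0.5000; θ_2 = -60.0013° (elbow-down)
β = atan2(-6.9280,13.0000) = -28.0542°; ψ = atan2(-7.7943,12.4998) = -31.9458°
θ_1 = β − ψ = 3.8916°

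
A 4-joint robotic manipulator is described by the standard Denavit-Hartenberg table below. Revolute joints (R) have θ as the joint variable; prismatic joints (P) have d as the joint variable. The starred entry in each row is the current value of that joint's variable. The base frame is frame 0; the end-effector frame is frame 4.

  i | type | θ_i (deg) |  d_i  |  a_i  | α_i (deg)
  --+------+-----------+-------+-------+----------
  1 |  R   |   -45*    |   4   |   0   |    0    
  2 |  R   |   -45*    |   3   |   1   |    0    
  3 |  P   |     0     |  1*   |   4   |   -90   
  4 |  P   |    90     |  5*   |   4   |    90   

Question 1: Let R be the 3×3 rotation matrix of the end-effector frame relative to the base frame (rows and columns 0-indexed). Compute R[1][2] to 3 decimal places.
End-effector z-axis (col 2 of R) = (0.0000,-1.0000,0.0000)
R[1][2] = -1.0000

-1.000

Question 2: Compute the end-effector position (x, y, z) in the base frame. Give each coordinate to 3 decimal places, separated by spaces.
after link 1: o_1 = (0.0000, 0.0000, 4.0000)
after link 2: o_2 = (0.0000, -1.0000, 7.0000)
after link 3: o_3 = (0.0000, -5.0000, 8.0000)
after link 4: o_4 = (5.0000, -5.0000, 4.0000)

5.000 -5.000 4.000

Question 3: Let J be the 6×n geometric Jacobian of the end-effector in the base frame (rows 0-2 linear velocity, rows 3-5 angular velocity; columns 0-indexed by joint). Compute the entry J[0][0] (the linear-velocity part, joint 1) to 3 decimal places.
axis z_0 = ẑ; lever o_n−o_0 = (5.0000,-5.0000,4.0000)
cross product → J_v[:, 0] = (5.0000,5.0000,-0.0000)
J_ω[:, 0] = z_0
entry J[0][0] = 5.0000

5.000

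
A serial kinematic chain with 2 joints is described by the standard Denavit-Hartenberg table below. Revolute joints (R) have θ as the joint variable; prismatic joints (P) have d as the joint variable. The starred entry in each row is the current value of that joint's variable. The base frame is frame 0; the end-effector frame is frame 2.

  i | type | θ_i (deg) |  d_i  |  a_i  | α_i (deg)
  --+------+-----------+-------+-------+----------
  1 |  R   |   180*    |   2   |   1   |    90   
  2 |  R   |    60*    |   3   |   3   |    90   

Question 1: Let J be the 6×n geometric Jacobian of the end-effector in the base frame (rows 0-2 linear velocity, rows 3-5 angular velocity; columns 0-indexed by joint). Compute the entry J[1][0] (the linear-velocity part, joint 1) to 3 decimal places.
axis z_0 = ẑ; lever o_n−o_0 = (-2.5000,3.0000,4.5981)
cross product → J_v[:, 0] = (-3.0000,-2.5000,0.0000)
J_ω[:, 0] = z_0
entry J[1][0] = -2.5000

-2.500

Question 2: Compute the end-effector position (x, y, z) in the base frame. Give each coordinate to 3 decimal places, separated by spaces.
after link 1: o_1 = (-1.0000, 0.0000, 2.0000)
after link 2: o_2 = (-2.5000, 3.0000, 4.5981)

-2.500 3.000 4.598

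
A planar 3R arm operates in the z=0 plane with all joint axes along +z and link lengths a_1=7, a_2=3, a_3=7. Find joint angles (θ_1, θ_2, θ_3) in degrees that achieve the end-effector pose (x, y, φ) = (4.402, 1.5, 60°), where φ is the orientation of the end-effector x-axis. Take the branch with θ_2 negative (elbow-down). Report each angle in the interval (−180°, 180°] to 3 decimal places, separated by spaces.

-59.999 -150.000 -90.001

wrist centre = target − a_3·(cos φ, sin φ) = (0.9020, -4.5622)
cos θ_2 = (21.6271−7²−3²)/(2·7·3) = -0.8660; θ_2 = -149.9996° (elbow-down)
β = atan2(-4.5622,0.9020) = -78.8161°; ψ = atan2(-1.5000,4.4019) = -18.8172°
θ_1 = β − ψ = -59.9989°
θ_3 = φ − θ_1 − θ_2 = -90.0015° (wrapped to (-180°,180°])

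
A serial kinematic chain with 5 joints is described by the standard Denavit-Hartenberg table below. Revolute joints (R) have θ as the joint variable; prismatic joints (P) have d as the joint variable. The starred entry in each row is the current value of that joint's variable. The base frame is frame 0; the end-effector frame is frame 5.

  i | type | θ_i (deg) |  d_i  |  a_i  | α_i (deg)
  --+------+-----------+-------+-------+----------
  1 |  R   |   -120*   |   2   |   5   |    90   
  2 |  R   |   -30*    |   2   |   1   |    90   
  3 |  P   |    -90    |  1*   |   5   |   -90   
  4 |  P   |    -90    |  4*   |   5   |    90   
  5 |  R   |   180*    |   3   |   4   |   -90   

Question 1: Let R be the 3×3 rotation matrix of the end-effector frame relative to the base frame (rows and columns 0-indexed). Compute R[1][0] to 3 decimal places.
End-effector x-axis (col 0 of R) = (-0.2500,-0.4330,0.8660)
R[1][0] = -0.4330

-0.433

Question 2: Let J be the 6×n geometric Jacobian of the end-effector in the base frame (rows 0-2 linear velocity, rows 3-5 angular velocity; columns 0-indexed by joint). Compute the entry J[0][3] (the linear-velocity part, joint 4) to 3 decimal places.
-0.433

prismatic axis z_3 = (-0.4330,-0.7500,-0.5000)
J_v[:, 3] = z_3; J_ω[:, 3] = (0,0,0)
entry J[0][3] = -0.4330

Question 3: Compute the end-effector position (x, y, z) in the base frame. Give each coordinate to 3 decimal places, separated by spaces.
after link 1: o_1 = (-2.5000, -4.3301, 2.0000)
after link 2: o_2 = (-4.6651, -4.0801, 1.5000)
after link 3: o_3 = (-0.0849, -6.1471, 0.6340)
after link 4: o_4 = (-0.5670, -6.9821, -5.6962)
after link 5: o_5 = (-4.1651, -7.2141, -2.2321)

-4.165 -7.214 -2.232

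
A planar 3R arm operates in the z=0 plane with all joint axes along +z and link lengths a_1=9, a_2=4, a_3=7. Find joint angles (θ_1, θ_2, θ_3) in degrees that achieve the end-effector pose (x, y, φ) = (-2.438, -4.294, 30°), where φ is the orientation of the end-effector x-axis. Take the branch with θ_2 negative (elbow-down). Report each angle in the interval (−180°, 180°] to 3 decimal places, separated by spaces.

-120.001 -60.000 -149.998

wrist centre = target − a_3·(cos φ, sin φ) = (-8.5002, -7.7940)
cos θ_2 = (132.9995−9²−4²)/(2·9·4) = 0.5000; θ_2 = -60.0005° (elbow-down)
β = atan2(-7.7940,-8.5002) = -137.4816°; ψ = atan2(-3.4641,11.0000) = -17.4803°
θ_1 = β − ψ = -120.0013°
θ_3 = φ − θ_1 − θ_2 = -149.9982° (wrapped to (-180°,180°])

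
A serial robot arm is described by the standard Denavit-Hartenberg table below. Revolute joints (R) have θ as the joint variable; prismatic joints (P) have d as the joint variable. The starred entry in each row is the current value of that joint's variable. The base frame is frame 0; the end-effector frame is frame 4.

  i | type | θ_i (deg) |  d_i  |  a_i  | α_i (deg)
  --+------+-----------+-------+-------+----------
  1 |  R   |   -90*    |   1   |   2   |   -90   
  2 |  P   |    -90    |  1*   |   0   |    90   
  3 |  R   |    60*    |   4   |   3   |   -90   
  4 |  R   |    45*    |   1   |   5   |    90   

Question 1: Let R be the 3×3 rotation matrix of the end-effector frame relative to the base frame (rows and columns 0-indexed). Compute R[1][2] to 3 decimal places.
0.707

End-effector z-axis (col 2 of R) = (0.6124,0.7071,0.3536)
R[1][2] = 0.7071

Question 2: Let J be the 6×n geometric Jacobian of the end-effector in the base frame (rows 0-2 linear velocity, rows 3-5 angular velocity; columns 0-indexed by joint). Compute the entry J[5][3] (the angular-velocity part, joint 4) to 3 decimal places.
axis z_3 = (0.5000,0.0000,-0.8660); lever o_n−o_3 = (3.5619,-3.5355,0.9017)
cross product → J_v[:, 3] = (-3.0619,-3.5355,-1.7678)
J_ω[:, 3] = z_3
entry J[5][3] = -0.8660

-0.866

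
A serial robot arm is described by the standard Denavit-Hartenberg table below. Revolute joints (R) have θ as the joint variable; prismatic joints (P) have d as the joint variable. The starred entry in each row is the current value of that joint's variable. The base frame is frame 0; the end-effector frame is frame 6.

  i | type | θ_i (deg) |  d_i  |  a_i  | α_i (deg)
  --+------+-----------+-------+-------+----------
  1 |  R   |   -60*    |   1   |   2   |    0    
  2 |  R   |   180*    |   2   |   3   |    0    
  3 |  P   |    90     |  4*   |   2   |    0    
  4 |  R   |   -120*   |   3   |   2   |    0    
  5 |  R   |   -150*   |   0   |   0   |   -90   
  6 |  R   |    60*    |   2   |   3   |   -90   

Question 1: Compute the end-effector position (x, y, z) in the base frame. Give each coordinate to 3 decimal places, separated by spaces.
after link 1: o_1 = (1.0000, -1.7321, 1.0000)
after link 2: o_2 = (-0.5000, 0.8660, 3.0000)
after link 3: o_3 = (-2.2321, -0.1340, 7.0000)
after link 4: o_4 = (-2.2321, 1.8660, 10.0000)
after link 5: o_5 = (-2.2321, 1.8660, 10.0000)
after link 6: o_6 = (0.2500, 1.5670, 7.4019)

0.250 1.567 7.402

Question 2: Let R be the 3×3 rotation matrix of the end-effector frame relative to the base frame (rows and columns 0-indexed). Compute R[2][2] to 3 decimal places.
End-effector z-axis (col 2 of R) = (-0.4330,0.7500,-0.5000)
R[2][2] = -0.5000

-0.500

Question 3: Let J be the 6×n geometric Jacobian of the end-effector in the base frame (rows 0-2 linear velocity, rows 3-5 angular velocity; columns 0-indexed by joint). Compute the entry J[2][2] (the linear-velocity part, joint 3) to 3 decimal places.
1.000

prismatic axis z_2 = (0.0000,0.0000,1.0000)
J_v[:, 2] = z_2; J_ω[:, 2] = (0,0,0)
entry J[2][2] = 1.0000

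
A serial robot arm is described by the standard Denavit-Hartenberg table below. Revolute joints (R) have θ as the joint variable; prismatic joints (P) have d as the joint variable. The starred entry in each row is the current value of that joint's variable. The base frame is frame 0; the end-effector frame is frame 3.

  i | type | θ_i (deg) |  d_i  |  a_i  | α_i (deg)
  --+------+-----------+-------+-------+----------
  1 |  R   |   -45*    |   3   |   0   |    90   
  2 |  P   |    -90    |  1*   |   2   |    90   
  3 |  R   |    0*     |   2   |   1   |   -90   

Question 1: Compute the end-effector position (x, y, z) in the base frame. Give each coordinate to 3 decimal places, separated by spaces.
after link 1: o_1 = (0.0000, 0.0000, 3.0000)
after link 2: o_2 = (-0.7071, -0.7071, 1.0000)
after link 3: o_3 = (-2.1213, 0.7071, -0.0000)

-2.121 0.707 -0.000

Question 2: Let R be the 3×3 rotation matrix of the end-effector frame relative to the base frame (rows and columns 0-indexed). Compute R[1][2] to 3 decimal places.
-0.707

End-effector z-axis (col 2 of R) = (-0.7071,-0.7071,0.0000)
R[1][2] = -0.7071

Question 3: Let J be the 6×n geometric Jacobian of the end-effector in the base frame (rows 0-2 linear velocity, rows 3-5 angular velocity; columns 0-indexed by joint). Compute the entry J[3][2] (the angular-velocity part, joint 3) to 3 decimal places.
axis z_2 = (-0.7071,0.7071,-0.0000); lever o_n−o_2 = (-1.4142,1.4142,-1.0000)
cross product → J_v[:, 2] = (-0.7071,-0.7071,0.0000)
J_ω[:, 2] = z_2
entry J[3][2] = -0.7071

-0.707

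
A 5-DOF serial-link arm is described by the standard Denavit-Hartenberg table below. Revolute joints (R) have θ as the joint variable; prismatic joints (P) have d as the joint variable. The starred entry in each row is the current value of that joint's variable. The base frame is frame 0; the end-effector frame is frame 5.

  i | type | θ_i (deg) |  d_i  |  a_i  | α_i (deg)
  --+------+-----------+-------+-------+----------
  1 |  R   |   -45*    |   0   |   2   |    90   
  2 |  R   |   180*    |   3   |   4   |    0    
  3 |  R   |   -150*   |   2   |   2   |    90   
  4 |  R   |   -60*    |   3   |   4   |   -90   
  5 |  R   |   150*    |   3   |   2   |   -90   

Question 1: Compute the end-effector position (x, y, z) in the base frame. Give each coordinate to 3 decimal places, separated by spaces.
after link 1: o_1 = (1.4142, -1.4142, 0.0000)
after link 2: o_2 = (-3.5355, -0.7071, 0.0000)
after link 3: o_3 = (-3.7250, -3.3461, 1.0000)
after link 4: o_4 = (1.0099, -3.1820, -0.5981)
after link 5: o_5 = (-0.4043, -6.0104, 1.1340)

-0.404 -6.010 1.134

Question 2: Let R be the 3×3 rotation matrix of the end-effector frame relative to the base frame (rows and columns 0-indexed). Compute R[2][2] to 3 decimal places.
-0.875

End-effector z-axis (col 2 of R) = (-0.1531,-0.4593,-0.8750)
R[2][2] = -0.8750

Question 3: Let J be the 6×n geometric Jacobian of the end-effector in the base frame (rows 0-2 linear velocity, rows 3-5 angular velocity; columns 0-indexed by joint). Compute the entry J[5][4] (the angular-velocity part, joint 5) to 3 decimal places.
0.433

axis z_4 = (0.1768,-0.8839,0.4330); lever o_n−o_4 = (-1.4142,-2.8284,1.7321)
cross product → J_v[:, 4] = (-0.3062,-0.9186,-1.7500)
J_ω[:, 4] = z_4
entry J[5][4] = 0.4330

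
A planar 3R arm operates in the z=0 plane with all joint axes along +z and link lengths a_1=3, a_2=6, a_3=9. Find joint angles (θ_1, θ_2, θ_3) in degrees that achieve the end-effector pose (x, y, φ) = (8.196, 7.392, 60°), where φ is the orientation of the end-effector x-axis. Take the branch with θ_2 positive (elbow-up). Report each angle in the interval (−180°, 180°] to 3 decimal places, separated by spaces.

-132.421 150.003 42.418

wrist centre = target − a_3·(cos φ, sin φ) = (3.6960, -0.4022)
cos θ_2 = (13.8222−3²−6²)/(2·3·6) = -0.8660; θ_2 = 150.0028° (elbow-up)
β = atan2(-0.4022,3.6960) = -6.2109°; ψ = atan2(2.9997,-2.1963) = 126.2102°
θ_1 = β − ψ = -132.4211°
θ_3 = φ − θ_1 − θ_2 = 42.4183° (wrapped to (-180°,180°])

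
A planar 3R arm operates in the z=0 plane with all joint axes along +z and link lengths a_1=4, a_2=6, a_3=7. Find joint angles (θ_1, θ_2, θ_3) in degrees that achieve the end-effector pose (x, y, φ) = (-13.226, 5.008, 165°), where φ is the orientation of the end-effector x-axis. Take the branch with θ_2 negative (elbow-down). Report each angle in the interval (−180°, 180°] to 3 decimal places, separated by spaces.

-150.004 -89.993 44.997

wrist centre = target − a_3·(cos φ, sin φ) = (-6.4645, 3.1963)
cos θ_2 = (52.0061−4²−6²)/(2·4·6) = 0.0001; θ_2 = -89.9927° (elbow-down)
β = atan2(3.1963,-6.4645) = 153.6907°; ψ = atan2(-6.0000,4.0008) = -56.3049°
θ_1 = β − ψ = 209.9956°
θ_3 = φ − θ_1 − θ_2 = 44.9971° (wrapped to (-180°,180°])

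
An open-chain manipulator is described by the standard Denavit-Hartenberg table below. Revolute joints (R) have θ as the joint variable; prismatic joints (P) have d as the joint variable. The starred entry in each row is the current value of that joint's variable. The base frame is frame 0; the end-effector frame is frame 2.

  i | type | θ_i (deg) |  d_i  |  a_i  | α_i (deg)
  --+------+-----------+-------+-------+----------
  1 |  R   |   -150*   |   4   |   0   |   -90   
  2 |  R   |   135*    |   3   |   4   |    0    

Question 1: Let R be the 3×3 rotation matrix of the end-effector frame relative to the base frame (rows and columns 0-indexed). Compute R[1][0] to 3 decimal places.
End-effector x-axis (col 0 of R) = (0.6124,0.3536,-0.7071)
R[1][0] = 0.3536

0.354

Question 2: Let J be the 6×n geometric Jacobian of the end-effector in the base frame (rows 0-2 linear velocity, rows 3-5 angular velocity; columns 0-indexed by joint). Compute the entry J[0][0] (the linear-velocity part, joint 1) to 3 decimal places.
1.184

axis z_0 = ẑ; lever o_n−o_0 = (3.9495,-1.1839,1.1716)
cross product → J_v[:, 0] = (1.1839,3.9495,-0.0000)
J_ω[:, 0] = z_0
entry J[0][0] = 1.1839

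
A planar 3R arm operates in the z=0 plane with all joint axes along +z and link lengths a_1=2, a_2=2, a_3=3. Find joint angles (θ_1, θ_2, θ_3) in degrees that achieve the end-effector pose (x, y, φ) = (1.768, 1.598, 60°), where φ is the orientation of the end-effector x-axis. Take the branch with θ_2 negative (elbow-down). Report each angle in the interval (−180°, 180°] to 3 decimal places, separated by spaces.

0.000 -149.997 -150.003

wrist centre = target − a_3·(cos φ, sin φ) = (0.2680, -1.0001)
cos θ_2 = (1.0720−2²−2²)/(2·2·2) = -0.8660; θ_2 = -149.9974° (elbow-down)
β = atan2(-1.0001,0.2680) = -74.9984°; ψ = atan2(-1.0001,0.2680) = -74.9987°
θ_1 = β − ψ = 0.0003°
θ_3 = φ − θ_1 − θ_2 = -150.0029° (wrapped to (-180°,180°])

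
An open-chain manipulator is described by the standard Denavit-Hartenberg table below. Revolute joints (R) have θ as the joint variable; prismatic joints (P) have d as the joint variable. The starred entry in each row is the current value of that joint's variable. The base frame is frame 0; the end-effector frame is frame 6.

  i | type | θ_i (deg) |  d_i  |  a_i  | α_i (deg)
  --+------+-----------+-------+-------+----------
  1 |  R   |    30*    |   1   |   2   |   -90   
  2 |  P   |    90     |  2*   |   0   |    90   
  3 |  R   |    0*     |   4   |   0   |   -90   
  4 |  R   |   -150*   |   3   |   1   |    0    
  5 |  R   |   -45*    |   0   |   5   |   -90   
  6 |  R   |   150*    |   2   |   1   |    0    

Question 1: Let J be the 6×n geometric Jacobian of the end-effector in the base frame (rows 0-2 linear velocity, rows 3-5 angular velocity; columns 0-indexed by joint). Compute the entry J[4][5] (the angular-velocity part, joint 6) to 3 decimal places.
axis z_5 = (0.8365,0.4830,0.2588); lever o_n−o_5 = (2.1171,0.6450,-0.3189)
cross product → J_v[:, 5] = (-0.3209,0.8147,-0.4830)
J_ω[:, 5] = z_5
entry J[4][5] = 0.4830

0.483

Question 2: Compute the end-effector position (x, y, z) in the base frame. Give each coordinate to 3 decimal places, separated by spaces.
after link 1: o_1 = (1.7321, 1.0000, 1.0000)
after link 2: o_2 = (0.7321, 2.7321, 1.0000)
after link 3: o_3 = (4.1962, 4.7321, 1.0000)
after link 4: o_4 = (3.1292, 7.5801, 1.8660)
after link 5: o_5 = (2.0084, 6.9331, 6.6957)
after link 6: o_6 = (4.1256, 7.5781, 6.3768)

4.126 7.578 6.377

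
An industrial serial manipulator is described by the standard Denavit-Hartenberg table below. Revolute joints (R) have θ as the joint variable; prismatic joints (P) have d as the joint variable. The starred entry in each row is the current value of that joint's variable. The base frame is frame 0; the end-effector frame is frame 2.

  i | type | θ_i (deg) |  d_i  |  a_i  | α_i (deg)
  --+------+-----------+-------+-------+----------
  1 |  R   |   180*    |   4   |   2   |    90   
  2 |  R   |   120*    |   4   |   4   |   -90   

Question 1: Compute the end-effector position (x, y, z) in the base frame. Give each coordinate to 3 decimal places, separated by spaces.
-0.000 4.000 7.464

after link 1: o_1 = (-2.0000, 0.0000, 4.0000)
after link 2: o_2 = (-0.0000, 4.0000, 7.4641)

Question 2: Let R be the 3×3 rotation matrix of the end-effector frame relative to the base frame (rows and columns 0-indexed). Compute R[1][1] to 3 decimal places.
End-effector y-axis (col 1 of R) = (-0.0000,-1.0000,-0.0000)
R[1][1] = -1.0000

-1.000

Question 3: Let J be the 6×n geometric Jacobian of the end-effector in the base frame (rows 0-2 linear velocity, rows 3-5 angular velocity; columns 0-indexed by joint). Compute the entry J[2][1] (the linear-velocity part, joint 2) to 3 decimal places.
axis z_1 = (0.0000,1.0000,0.0000); lever o_n−o_1 = (2.0000,4.0000,3.4641)
cross product → J_v[:, 1] = (3.4641,-0.0000,-2.0000)
J_ω[:, 1] = z_1
entry J[2][1] = -2.0000

-2.000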